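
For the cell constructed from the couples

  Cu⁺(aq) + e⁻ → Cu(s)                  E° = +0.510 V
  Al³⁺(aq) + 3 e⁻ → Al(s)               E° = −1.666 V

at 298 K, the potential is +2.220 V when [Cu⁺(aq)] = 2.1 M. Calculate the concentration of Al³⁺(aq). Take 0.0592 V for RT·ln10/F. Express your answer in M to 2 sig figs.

0.055 M

With Cu⁺/Cu at the cathode and Al³⁺/Al at the anode, E°cell = +0.510 − (−1.666) = +2.176 V (n = 3).
Since E = E° − (0.0592/n)·log Q, log Q = n(E° − E)/0.0592 = −2.230.
Balancing electrons gives 3 Cu⁺(aq) + Al(s) → 3 Cu(s) + Al³⁺(aq); thus Q = [Al³⁺(aq)] / [Cu⁺(aq)]^3.
Solving for the unknown gives log [Al³⁺(aq)] = −1.263, so [Al³⁺(aq)] ≈ 0.055 M.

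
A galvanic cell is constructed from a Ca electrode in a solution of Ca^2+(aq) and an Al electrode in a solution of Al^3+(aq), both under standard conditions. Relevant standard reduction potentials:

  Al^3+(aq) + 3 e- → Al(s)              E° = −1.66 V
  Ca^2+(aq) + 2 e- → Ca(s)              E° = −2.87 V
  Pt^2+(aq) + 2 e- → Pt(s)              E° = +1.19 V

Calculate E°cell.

The Al³⁺/Al couple has the higher E°, so Al ion is reduced (cathode) and Ca is oxidized (anode).
E°cell = E°(cathode) − E°(anode) = −1.66 − (−2.87) = +1.21 V.

+1.21 V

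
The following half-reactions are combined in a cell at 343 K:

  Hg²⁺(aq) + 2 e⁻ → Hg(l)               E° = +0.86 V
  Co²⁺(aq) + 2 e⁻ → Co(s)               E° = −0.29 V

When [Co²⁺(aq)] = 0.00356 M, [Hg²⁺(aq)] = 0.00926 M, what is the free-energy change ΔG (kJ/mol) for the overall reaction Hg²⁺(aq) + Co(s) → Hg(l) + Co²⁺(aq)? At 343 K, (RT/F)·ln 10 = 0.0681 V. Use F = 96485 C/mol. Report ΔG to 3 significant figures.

E°cell = +0.86 − (−0.29) = +1.15 V; the balanced reaction transfers n = 2 electrons.
Here Q = [Co²⁺(aq)] / [Hg²⁺(aq)] = 0.384 (log Q = −0.415), giving E = +1.15 − (0.0681/2)·(−0.415) = +1.1641 V.
Finally ΔG = −nFE = −(2)(96485 C/mol)(+1.1641 V) = −225 kJ/mol.

−225 kJ/mol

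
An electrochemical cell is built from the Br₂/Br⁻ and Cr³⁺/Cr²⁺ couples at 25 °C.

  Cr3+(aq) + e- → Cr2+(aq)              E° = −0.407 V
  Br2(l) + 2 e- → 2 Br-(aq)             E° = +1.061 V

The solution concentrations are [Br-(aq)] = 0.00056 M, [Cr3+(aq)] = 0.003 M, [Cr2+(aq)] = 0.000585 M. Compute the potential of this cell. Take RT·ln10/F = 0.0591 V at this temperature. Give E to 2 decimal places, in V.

Br₂/Br⁻ is reduced (cathode, E° = +1.061 V) and Cr³⁺/Cr²⁺ is oxidized (anode).
E°cell = E°cat − E°an = +1.061 − (−0.407) = +1.468 V; n = 2.
Balancing gives Br2(l) + 2 Cr2+(aq) → 2 Br-(aq) + 2 Cr3+(aq); hence Q = ([Br-(aq)]^2·[Cr3+(aq)]^2) / [Cr2+(aq)]^2 = 8.25×10^−6 (log Q = −5.084).
Applying E = E° − (RT ln10/nF)·log Q gives +1.468 − (0.0591/2)(−5.084) = +1.62 V.

+1.62 V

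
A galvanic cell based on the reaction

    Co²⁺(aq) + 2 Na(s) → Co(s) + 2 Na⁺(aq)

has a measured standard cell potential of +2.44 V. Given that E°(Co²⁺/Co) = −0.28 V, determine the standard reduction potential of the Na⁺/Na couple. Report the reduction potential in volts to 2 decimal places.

−2.72 V

In the reaction as written the Co²⁺/Co couple is reduced (cathode) and Na⁺/Na is oxidized (anode), so E°cell = E°(Co²⁺/Co) − E°(Na⁺/Na).
E°(Na⁺/Na) = E°(cathode) − E°cell = −0.28 − (+2.44) = −2.72 V.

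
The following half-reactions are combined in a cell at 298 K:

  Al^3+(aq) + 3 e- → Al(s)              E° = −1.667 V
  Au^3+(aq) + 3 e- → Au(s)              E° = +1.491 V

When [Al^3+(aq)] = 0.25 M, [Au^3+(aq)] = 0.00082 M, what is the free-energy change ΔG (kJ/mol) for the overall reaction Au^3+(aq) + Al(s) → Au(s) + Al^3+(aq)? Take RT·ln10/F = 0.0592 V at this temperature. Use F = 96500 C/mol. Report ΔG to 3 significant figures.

With Au³⁺/Au reduced at the cathode, E°cell = +1.491 − (−1.667) = +3.158 V and n = 3.
The reaction quotient is [Al^3+(aq)] / [Au^3+(aq)] = 305; by Nernst, E = +3.158 − (0.0592/3)(2.484) = +3.1090 V.
Finally ΔG = −nFE = −(3)(96500 C/mol)(+3.1090 V) = −900 kJ/mol.

−900 kJ/mol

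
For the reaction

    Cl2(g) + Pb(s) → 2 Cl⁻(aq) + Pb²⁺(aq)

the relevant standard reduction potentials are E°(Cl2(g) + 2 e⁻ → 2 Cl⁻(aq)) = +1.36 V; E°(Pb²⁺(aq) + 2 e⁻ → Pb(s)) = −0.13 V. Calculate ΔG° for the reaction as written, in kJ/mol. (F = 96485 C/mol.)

−288 kJ/mol

In the reaction as written Cl2(g) is reduced, so the Cl₂/Cl⁻ couple is the cathode and Pb²⁺/Pb is the anode.
E°cell = +1.36 − (−0.13) = +1.49 V; balancing electrons gives n = 2.
ΔG° = −nFE°cell = −(2)(96485)(+1.49) J/mol = −288 kJ/mol.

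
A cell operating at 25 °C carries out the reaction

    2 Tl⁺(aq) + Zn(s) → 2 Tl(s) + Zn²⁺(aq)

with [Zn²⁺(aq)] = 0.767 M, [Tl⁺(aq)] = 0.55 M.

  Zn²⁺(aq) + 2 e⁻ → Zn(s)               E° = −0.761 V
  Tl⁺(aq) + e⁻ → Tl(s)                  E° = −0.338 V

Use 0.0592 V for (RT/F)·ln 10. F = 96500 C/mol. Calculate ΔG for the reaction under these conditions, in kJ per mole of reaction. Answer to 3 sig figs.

−79.3 kJ/mol

The standard cell potential is −0.338 − (−0.761) = +0.423 V, with n = 2 electrons in the balanced equation.
The reaction quotient is [Zn²⁺(aq)] / [Tl⁺(aq)]^2 = 2.54; by Nernst, E = +0.423 − (0.0592/2)(0.404) = +0.4110 V.
Finally ΔG = −nFE = −(2)(96500 C/mol)(+0.4110 V) = −79.3 kJ/mol.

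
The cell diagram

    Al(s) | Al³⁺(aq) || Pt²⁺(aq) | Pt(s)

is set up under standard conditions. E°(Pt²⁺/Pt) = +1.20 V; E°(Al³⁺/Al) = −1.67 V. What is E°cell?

+2.87 V

By convention the left-hand electrode in cell notation is the anode (oxidation) and the right-hand electrode is the cathode (reduction).
E°cell = E°(right) − E°(left) = +1.20 − (−1.67) = +2.87 V.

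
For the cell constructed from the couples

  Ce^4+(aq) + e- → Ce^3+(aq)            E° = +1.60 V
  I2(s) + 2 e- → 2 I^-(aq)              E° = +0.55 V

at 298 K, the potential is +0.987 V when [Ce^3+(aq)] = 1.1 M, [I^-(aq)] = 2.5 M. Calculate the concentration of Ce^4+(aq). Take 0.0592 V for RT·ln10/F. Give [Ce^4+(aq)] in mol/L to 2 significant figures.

0.038 M

The Ce⁴⁺/Ce³⁺ couple has the larger reduction potential, so it is the cathode: E°cell = +1.60 − (+0.55) = +1.05 V and n = 2.
Since E = E° − (0.0592/n)·log Q, log Q = n(E° − E)/0.0592 = 2.128.
The balanced reaction is 2 Ce^4+(aq) + 2 I^-(aq) → 2 Ce^3+(aq) + I2(s), so Q = [Ce^3+(aq)]^2 / ([Ce^4+(aq)]^2·[I^-(aq)]^2).
Solving for the unknown gives log [Ce^4+(aq)] = −1.421, so [Ce^4+(aq)] ≈ 0.038 M.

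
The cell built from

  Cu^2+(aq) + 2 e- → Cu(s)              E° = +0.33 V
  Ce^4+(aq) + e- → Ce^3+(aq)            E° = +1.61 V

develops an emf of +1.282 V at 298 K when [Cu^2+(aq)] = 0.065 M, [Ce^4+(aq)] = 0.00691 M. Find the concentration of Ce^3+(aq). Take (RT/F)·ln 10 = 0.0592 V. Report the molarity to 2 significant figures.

0.025 M

With Ce⁴⁺/Ce³⁺ at the cathode and Cu²⁺/Cu at the anode, E°cell = +1.61 − (+0.33) = +1.28 V (n = 2).
Rearranging E = E° − (0.0592/n)·log Q gives log Q = 2(+1.28 − (+1.282))/0.0592 = −0.068.
For 2 Ce^4+(aq) + Cu(s) → 2 Ce^3+(aq) + Cu^2+(aq), the reaction quotient is Q = ([Ce^3+(aq)]^2·[Cu^2+(aq)]) / [Ce^4+(aq)]^2.
Substituting the known concentrations and solving, log [Ce^3+(aq)] = −1.601 and [Ce^3+(aq)] = 0.025 M.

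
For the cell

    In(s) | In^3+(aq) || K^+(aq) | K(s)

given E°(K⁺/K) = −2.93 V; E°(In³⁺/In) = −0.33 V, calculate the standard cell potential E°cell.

−2.60 V

By convention the left-hand electrode in cell notation is the anode (oxidation) and the right-hand electrode is the cathode (reduction).
E°cell = E°(right) − E°(left) = −2.93 − (−0.33) = −2.60 V.
The negative sign shows that, as written, the cell would require an external voltage to drive the reaction.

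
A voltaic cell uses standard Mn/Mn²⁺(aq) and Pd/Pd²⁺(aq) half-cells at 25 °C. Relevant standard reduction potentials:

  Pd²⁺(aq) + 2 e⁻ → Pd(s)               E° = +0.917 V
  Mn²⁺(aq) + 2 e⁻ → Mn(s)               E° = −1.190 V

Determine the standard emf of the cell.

+2.107 V

Of the two couples in this cell, the one with the more positive reduction potential is reduced at the cathode: here that is Pd²⁺/Pd (+0.917 V); Mn²⁺/Mn (−1.190 V) is the anode.
E°cell = E°(cathode) − E°(anode) = +0.917 − (−1.190) = +2.107 V.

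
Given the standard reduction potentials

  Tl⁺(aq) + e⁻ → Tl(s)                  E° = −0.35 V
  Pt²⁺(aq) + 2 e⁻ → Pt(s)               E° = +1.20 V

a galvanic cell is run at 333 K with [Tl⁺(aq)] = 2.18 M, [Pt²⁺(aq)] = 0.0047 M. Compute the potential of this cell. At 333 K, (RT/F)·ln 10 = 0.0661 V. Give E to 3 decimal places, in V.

The Pt²⁺/Pt couple has the more positive E°, so it is the cathode; Tl⁺/Tl is the anode.
E°cell = E°cat − E°an = +1.20 − (−0.35) = +1.55 V; n = 2.
Balancing gives Pt²⁺(aq) + 2 Tl(s) → Pt(s) + 2 Tl⁺(aq); hence Q = [Tl⁺(aq)]^2 / [Pt²⁺(aq)] = 1.01×10^3 (log Q = 3.005).
E = E° − (0.0661/n)·log Q = +1.55 − (0.0661/2)(3.005) = +1.451 V.

+1.451 V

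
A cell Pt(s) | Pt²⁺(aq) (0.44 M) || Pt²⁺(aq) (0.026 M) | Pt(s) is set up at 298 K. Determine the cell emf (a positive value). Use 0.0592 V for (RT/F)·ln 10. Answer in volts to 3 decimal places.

0.036 V

For a concentration cell E°cell = 0, since both electrodes use the same couple.
The compartment with the higher Pt²⁺(aq) concentration (0.44 M) acts as the cathode; ions are reduced there and produced at the dilute (0.026 M) anode.
With n = 2, Ecell = −(0.0592/2)·log([dilute]/[conc]) = −(0.0592/2)·log(0.026/0.44) = +0.036 V.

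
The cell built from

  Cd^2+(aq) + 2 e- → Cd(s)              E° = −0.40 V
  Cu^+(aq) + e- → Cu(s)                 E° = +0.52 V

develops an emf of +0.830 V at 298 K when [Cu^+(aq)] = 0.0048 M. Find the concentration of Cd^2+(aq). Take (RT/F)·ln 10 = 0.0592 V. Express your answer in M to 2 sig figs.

Cu⁺/Cu is the cathode (higher E°); E°cell = +0.52 − (−0.40) = +0.92 V with n = 2.
From the Nernst equation, log Q = n(E° − E)/0.0592 = 2·(+0.92 − (+0.830))/0.0592 = 3.041.
The balanced reaction is 2 Cu^+(aq) + Cd(s) → 2 Cu(s) + Cd^2+(aq), so Q = [Cd^2+(aq)] / [Cu^+(aq)]^2.
Substituting the known concentrations and solving, log [Cd^2+(aq)] = −1.597 and [Cd^2+(aq)] = 0.025 M.

0.025 M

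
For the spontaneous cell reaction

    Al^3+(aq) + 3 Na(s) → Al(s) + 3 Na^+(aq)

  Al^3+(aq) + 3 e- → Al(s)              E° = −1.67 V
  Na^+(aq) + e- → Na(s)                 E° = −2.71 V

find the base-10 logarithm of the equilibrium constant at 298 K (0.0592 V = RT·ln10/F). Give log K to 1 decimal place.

log K = 52.7

The Al³⁺/Al couple is reduced (cathode); E°cell = −1.67 − (−2.71) = +1.04 V with n = 3.
At equilibrium E = 0, so log K = nE°cell / 0.0592 = (3)(+1.04) / 0.0592 = 52.7.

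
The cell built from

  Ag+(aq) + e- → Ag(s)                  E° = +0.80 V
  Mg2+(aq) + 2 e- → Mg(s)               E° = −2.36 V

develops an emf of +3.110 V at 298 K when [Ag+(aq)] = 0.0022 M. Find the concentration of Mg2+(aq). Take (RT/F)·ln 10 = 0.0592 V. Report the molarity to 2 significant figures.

0.00024 M

With Ag⁺/Ag at the cathode and Mg²⁺/Mg at the anode, E°cell = +0.80 − (−2.36) = +3.16 V (n = 2).
Since E = E° − (0.0592/n)·log Q, log Q = n(E° − E)/0.0592 = 1.689.
Balancing electrons gives 2 Ag+(aq) + Mg(s) → 2 Ag(s) + Mg2+(aq); thus Q = [Mg2+(aq)] / [Ag+(aq)]^2.
Substituting the known concentrations and solving, log [Mg2+(aq)] = −3.626 and [Mg2+(aq)] = 0.00024 M.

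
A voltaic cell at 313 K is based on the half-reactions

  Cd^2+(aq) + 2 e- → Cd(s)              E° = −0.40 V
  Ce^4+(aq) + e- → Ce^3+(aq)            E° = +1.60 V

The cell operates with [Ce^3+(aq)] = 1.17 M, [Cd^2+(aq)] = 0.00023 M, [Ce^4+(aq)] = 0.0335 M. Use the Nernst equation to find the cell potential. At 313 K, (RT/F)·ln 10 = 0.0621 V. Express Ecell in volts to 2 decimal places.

Since E°(Ce⁴⁺/Ce³⁺) > E°(Cd²⁺/Cd), Ce⁴⁺/Ce³⁺ serves as the cathode.
The standard potential is +1.60 − (−0.40) = +2.00 V and the balanced reaction transfers n = 2 electrons.
The balanced reaction is 2 Ce^4+(aq) + Cd(s) → 2 Ce^3+(aq) + Cd^2+(aq), so Q = ([Ce^3+(aq)]^2·[Cd^2+(aq)]) / [Ce^4+(aq)]^2 = 0.281 and log Q = −0.552.
Applying E = E° − (RT ln10/nF)·log Q gives +2.00 − (0.0621/2)(−0.552) = +2.02 V.

+2.02 V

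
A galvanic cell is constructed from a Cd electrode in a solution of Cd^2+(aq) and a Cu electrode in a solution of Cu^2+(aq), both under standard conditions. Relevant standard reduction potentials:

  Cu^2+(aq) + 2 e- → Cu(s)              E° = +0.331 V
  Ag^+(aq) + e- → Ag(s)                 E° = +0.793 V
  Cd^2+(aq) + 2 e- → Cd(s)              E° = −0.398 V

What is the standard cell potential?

The Cu²⁺/Cu couple has the higher E°, so Cu ion is reduced (cathode) and Cd is oxidized (anode).
E°cell = E°(cathode) − E°(anode) = +0.331 − (−0.398) = +0.729 V.

+0.729 V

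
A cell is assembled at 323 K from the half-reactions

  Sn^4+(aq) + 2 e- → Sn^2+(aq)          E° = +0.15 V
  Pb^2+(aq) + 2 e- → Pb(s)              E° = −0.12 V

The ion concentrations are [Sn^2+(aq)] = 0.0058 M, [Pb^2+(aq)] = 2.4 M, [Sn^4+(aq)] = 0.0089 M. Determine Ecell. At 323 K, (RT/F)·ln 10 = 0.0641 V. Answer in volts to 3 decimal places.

+0.264 V

Sn⁴⁺/Sn²⁺ is reduced (cathode, E° = +0.15 V) and Pb²⁺/Pb is oxidized (anode).
E°cell = E°cat − E°an = +0.15 − (−0.12) = +0.27 V; n = 2.
For the overall reaction Sn^4+(aq) + Pb(s) → Sn^2+(aq) + Pb^2+(aq), Q = ([Sn^2+(aq)]·[Pb^2+(aq)]) / [Sn^4+(aq)] = 1.56, giving log Q = 0.194.
By the Nernst equation, E = +0.27 − (0.0641/2)·(0.194) = +0.264 V.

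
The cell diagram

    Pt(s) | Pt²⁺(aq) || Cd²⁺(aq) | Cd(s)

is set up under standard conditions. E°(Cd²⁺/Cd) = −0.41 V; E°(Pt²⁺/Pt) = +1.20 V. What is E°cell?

By convention the left-hand electrode in cell notation is the anode (oxidation) and the right-hand electrode is the cathode (reduction).
E°cell = E°(right) − E°(left) = −0.41 − (+1.20) = −1.61 V.
The negative sign shows that, as written, the cell would require an external voltage to drive the reaction.

−1.61 V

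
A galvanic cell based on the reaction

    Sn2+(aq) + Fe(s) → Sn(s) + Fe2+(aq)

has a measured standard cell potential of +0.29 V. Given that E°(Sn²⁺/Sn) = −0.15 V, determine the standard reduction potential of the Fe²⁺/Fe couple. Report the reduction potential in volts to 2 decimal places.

In the reaction as written the Sn²⁺/Sn couple is reduced (cathode) and Fe²⁺/Fe is oxidized (anode), so E°cell = E°(Sn²⁺/Sn) − E°(Fe²⁺/Fe).
E°(Fe²⁺/Fe) = E°(cathode) − E°cell = −0.15 − (+0.29) = −0.44 V.

−0.44 V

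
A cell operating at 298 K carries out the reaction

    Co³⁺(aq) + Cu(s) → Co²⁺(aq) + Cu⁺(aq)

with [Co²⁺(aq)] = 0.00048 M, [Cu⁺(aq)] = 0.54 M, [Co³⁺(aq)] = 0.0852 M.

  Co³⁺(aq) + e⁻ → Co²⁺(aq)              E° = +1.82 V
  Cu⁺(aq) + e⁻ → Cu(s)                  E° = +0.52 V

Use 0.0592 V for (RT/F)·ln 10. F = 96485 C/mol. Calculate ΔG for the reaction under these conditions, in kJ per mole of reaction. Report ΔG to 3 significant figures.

−140 kJ/mol

E°cell = +1.82 − (+0.52) = +1.30 V; the balanced reaction transfers n = 1 electron.
Here Q = ([Co²⁺(aq)]·[Cu⁺(aq)]) / [Co³⁺(aq)] = 0.00304 (log Q = −2.517), giving E = +1.30 − (0.0592/1)·(−2.517) = +1.4490 V.
Then ΔG = −nFE = −1 × 96485 × +1.4490 J/mol = −140 kJ/mol.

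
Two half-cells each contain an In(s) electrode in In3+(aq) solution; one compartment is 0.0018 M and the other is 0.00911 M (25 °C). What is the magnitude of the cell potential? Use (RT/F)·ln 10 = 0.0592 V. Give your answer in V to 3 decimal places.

For a concentration cell E°cell = 0, since both electrodes use the same couple.
The compartment with the higher In3+(aq) concentration (0.00911 M) acts as the cathode; ions are reduced there and produced at the dilute (0.0018 M) anode.
With n = 3, Ecell = −(0.0592/3)·log([dilute]/[conc]) = −(0.0592/3)·log(0.0018/0.00911) = +0.014 V.

0.014 V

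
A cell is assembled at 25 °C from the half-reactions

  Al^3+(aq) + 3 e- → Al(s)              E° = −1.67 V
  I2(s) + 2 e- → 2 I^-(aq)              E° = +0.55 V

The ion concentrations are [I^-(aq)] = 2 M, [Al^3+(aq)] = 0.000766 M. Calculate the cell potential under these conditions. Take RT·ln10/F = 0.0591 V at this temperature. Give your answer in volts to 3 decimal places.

Since E°(I₂/I⁻) > E°(Al³⁺/Al), I₂/I⁻ serves as the cathode.
The standard potential is +0.55 − (−1.67) = +2.22 V and the balanced reaction transfers n = 6 electrons.
For the overall reaction 3 I2(s) + 2 Al(s) → 6 I^-(aq) + 2 Al^3+(aq), Q = [I^-(aq)]^6·[Al^3+(aq)]^2 = 3.76×10^−5, giving log Q = −4.425.
By the Nernst equation, E = +2.22 − (0.0591/6)·(−4.425) = +2.264 V.

+2.264 V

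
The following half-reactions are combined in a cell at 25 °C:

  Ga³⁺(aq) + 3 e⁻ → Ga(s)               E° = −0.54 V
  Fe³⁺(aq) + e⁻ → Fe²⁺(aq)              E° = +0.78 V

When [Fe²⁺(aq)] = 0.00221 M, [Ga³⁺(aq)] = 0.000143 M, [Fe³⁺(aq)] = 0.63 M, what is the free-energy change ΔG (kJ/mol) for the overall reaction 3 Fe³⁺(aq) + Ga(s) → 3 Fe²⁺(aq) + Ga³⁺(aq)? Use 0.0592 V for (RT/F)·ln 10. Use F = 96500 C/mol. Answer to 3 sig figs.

−446 kJ/mol

With Fe³⁺/Fe²⁺ reduced at the cathode, E°cell = +0.78 − (−0.54) = +1.32 V and n = 3.
Here Q = ([Fe²⁺(aq)]^3·[Ga³⁺(aq)]) / [Fe³⁺(aq)]^3 = 6.17×10^−12 (log Q = −11.210), giving E = +1.32 − (0.0592/3)·(−11.210) = +1.5412 V.
ΔG = −nFE = −(3)(96500)(+1.5412) J/mol = −446 kJ/mol.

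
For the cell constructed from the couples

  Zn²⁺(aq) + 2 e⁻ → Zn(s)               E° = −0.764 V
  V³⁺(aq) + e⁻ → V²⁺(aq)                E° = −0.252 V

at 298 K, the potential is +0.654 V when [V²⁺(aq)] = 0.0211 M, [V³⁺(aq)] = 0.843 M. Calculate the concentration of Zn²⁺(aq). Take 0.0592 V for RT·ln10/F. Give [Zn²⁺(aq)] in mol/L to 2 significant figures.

The V³⁺/V²⁺ couple has the larger reduction potential, so it is the cathode: E°cell = −0.252 − (−0.764) = +0.512 V and n = 2.
From the Nernst equation, log Q = n(E° − E)/0.0592 = 2·(+0.512 − (+0.654))/0.0592 = −4.797.
The balanced reaction is 2 V³⁺(aq) + Zn(s) → 2 V²⁺(aq) + Zn²⁺(aq), so Q = ([V²⁺(aq)]^2·[Zn²⁺(aq)]) / [V³⁺(aq)]^2.
Solving for the unknown gives log [Zn²⁺(aq)] = −1.594, so [Zn²⁺(aq)] ≈ 0.025 M.

0.025 M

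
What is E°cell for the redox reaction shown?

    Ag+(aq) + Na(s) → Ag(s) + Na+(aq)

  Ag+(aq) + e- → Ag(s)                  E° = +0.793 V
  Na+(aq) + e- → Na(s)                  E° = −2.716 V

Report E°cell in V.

Ag+(aq) gains electrons, so the Ag⁺/Ag couple is the cathode; the Na⁺/Na couple is the anode.
E°cell = E°(cathode) − E°(anode) = +0.793 − (−2.716) = +3.509 V.

+3.509 V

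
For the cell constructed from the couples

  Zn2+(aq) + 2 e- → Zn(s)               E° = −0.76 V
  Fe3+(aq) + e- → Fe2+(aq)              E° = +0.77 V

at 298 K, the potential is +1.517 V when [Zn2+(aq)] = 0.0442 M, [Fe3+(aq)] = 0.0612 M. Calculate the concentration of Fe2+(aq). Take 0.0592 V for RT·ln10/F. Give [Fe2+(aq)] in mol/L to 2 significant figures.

Fe³⁺/Fe²⁺ is the cathode (higher E°); E°cell = +0.77 − (−0.76) = +1.53 V with n = 2.
From the Nernst equation, log Q = n(E° − E)/0.0592 = 2·(+1.53 − (+1.517))/0.0592 = 0.439.
The balanced reaction is 2 Fe3+(aq) + Zn(s) → 2 Fe2+(aq) + Zn2+(aq), so Q = ([Fe2+(aq)]^2·[Zn2+(aq)]) / [Fe3+(aq)]^2.
Solving for the unknown gives log [Fe2+(aq)] = −0.316, so [Fe2+(aq)] ≈ 0.48 M.

0.48 M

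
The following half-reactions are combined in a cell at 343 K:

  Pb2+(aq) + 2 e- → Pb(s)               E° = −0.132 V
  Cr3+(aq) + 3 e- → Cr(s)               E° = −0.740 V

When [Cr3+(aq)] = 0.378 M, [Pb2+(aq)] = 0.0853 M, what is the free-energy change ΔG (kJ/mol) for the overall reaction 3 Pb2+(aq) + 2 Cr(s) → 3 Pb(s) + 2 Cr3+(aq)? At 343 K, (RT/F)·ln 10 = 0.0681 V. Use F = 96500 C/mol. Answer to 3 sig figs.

−337 kJ/mol

E°cell = −0.132 − (−0.740) = +0.608 V; the balanced reaction transfers n = 6 electrons.
Here Q = [Cr3+(aq)]^2 / [Pb2+(aq)]^3 = 230 (log Q = 2.362), giving E = +0.608 − (0.0681/6)·(2.362) = +0.5812 V.
Finally ΔG = −nFE = −(6)(96500 C/mol)(+0.5812 V) = −337 kJ/mol.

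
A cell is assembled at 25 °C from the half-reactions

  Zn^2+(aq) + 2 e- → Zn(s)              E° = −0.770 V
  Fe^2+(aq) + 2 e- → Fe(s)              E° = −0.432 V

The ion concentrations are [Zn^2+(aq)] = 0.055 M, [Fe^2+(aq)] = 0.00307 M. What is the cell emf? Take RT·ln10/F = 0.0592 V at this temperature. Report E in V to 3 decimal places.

+0.301 V

Fe²⁺/Fe is reduced (cathode, E° = −0.432 V) and Zn²⁺/Zn is oxidized (anode).
E°cell = −0.432 − (−0.770) = +0.338 V, with n = 2 electrons transferred.
For the overall reaction Fe^2+(aq) + Zn(s) → Fe(s) + Zn^2+(aq), Q = [Zn^2+(aq)] / [Fe^2+(aq)] = 17.9, giving log Q = 1.253.
E = E° − (0.0592/n)·log Q = +0.338 − (0.0592/2)(1.253) = +0.301 V.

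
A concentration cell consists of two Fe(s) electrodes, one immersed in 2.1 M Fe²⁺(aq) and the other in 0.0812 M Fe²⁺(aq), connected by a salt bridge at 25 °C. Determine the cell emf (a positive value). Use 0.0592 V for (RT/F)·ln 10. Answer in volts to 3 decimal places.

0.042 V

For a concentration cell E°cell = 0, since both electrodes use the same couple.
The compartment with the higher Fe²⁺(aq) concentration (2.1 M) acts as the cathode; ions are reduced there and produced at the dilute (0.0812 M) anode.
With n = 2, Ecell = −(0.0592/2)·log([dilute]/[conc]) = −(0.0592/2)·log(0.0812/2.1) = +0.042 V.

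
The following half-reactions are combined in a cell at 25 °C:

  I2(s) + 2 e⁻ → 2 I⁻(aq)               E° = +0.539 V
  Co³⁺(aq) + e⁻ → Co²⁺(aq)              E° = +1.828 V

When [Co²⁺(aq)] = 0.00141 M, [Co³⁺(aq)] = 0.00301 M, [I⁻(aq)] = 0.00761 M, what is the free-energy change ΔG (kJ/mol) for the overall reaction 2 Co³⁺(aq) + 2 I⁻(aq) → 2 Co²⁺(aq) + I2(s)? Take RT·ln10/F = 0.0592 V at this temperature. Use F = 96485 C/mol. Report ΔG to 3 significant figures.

−228 kJ/mol

With Co³⁺/Co²⁺ reduced at the cathode, E°cell = +1.828 − (+0.539) = +1.289 V and n = 2.
Q = [Co²⁺(aq)]^2 / ([Co³⁺(aq)]^2·[I⁻(aq)]^2) = 3.79×10^3, so log Q = 3.579 and E = +1.289 − (0.0592/2)(3.579) = +1.1831 V.
Finally ΔG = −nFE = −(2)(96485 C/mol)(+1.1831 V) = −228 kJ/mol.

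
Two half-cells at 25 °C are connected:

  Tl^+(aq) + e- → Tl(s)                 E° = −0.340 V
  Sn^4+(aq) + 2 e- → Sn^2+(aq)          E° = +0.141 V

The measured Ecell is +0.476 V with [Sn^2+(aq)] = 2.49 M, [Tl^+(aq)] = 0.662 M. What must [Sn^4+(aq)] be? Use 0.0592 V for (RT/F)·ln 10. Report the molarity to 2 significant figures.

0.74 M

Sn⁴⁺/Sn²⁺ is the cathode (higher E°); E°cell = +0.141 − (−0.340) = +0.481 V with n = 2.
From the Nernst equation, log Q = n(E° − E)/0.0592 = 2·(+0.481 − (+0.476))/0.0592 = 0.169.
The balanced reaction is Sn^4+(aq) + 2 Tl(s) → Sn^2+(aq) + 2 Tl^+(aq), so Q = ([Sn^2+(aq)]·[Tl^+(aq)]^2) / [Sn^4+(aq)].
Isolating [Sn^4+(aq)] in Q = 10^{0.169} yields log [Sn^4+(aq)] = −0.131, i.e. 0.74 M.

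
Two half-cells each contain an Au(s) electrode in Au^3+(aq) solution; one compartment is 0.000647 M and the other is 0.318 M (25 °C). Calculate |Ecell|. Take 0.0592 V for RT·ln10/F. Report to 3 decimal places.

For a concentration cell E°cell = 0, since both electrodes use the same couple.
The compartment with the higher Au^3+(aq) concentration (0.318 M) acts as the cathode; ions are reduced there and produced at the dilute (0.000647 M) anode.
With n = 3, Ecell = −(0.0592/3)·log([dilute]/[conc]) = −(0.0592/3)·log(0.000647/0.318) = +0.053 V.

0.053 V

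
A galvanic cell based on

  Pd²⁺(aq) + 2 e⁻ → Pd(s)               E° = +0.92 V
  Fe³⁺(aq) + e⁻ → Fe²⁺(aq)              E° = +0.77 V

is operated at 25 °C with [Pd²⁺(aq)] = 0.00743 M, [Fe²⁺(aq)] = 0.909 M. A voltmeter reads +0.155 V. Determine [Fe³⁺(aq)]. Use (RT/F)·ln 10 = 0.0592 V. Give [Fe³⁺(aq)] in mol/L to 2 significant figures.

0.065 M

The Pd²⁺/Pd couple has the larger reduction potential, so it is the cathode: E°cell = +0.92 − (+0.77) = +0.15 V and n = 2.
From the Nernst equation, log Q = n(E° − E)/0.0592 = 2·(+0.15 − (+0.155))/0.0592 = −0.169.
For Pd²⁺(aq) + 2 Fe²⁺(aq) → Pd(s) + 2 Fe³⁺(aq), the reaction quotient is Q = [Fe³⁺(aq)]^2 / ([Pd²⁺(aq)]·[Fe²⁺(aq)]^2).
Solving for the unknown gives log [Fe³⁺(aq)] = −1.190, so [Fe³⁺(aq)] ≈ 0.065 M.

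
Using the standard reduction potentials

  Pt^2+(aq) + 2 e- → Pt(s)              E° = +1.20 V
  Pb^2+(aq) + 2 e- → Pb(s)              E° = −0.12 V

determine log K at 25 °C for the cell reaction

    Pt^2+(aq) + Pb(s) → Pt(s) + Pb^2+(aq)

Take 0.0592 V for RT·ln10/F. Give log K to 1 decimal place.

The Pt²⁺/Pt couple is reduced (cathode); E°cell = +1.20 − (−0.12) = +1.32 V with n = 2.
At equilibrium E = 0, so log K = nE°cell / 0.0592 = (2)(+1.32) / 0.0592 = 44.6.

log K = 44.6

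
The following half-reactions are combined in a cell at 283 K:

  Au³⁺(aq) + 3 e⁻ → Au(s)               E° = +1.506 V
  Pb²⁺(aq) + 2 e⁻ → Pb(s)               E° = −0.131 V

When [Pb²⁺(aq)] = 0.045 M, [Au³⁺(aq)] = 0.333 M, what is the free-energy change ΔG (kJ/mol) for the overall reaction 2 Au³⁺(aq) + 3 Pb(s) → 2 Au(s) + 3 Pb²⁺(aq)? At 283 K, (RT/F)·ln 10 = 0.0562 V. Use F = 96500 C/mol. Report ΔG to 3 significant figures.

The standard cell potential is +1.506 − (−0.131) = +1.637 V, with n = 6 electrons in the balanced equation.
Here Q = [Pb²⁺(aq)]^3 / [Au³⁺(aq)]^2 = 0.000822 (log Q = −3.085), giving E = +1.637 − (0.0562/6)·(−3.085) = +1.6659 V.
Finally ΔG = −nFE = −(6)(96500 C/mol)(+1.6659 V) = −965 kJ/mol.

−965 kJ/mol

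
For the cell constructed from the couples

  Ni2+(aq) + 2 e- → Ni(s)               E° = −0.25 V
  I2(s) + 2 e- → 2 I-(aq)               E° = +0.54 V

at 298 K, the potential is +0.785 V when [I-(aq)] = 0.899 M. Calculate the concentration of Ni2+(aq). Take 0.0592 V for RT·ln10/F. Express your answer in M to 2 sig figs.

With I₂/I⁻ at the cathode and Ni²⁺/Ni at the anode, E°cell = +0.54 − (−0.25) = +0.79 V (n = 2).
Rearranging E = E° − (0.0592/n)·log Q gives log Q = 2(+0.79 − (+0.785))/0.0592 = 0.169.
Balancing electrons gives I2(s) + Ni(s) → 2 I-(aq) + Ni2+(aq); thus Q = [I-(aq)]^2·[Ni2+(aq)].
Substituting the known concentrations and solving, log [Ni2+(aq)] = 0.261 and [Ni2+(aq)] = 1.8 M.

1.8 M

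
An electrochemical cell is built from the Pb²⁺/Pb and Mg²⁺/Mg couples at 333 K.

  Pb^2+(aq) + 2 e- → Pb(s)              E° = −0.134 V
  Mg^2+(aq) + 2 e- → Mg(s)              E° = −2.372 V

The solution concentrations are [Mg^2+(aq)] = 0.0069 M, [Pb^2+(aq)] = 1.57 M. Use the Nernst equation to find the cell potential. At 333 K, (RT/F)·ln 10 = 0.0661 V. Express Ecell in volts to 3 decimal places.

+2.316 V

Since E°(Pb²⁺/Pb) > E°(Mg²⁺/Mg), Pb²⁺/Pb serves as the cathode.
E°cell = −0.134 − (−2.372) = +2.238 V, with n = 2 electrons transferred.
The balanced reaction is Pb^2+(aq) + Mg(s) → Pb(s) + Mg^2+(aq), so Q = [Mg^2+(aq)] / [Pb^2+(aq)] = 0.00439 and log Q = −2.357.
E = E° − (0.0661/n)·log Q = +2.238 − (0.0661/2)(−2.357) = +2.316 V.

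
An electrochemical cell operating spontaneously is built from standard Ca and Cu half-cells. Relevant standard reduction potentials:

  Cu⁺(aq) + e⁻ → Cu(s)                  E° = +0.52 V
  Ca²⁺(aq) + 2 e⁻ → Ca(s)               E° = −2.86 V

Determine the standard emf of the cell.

Of the two couples in this cell, the one with the more positive reduction potential is reduced at the cathode: here that is Cu⁺/Cu (+0.52 V); Ca²⁺/Ca (−2.86 V) is the anode.
E°cell = E°(cathode) − E°(anode) = +0.52 − (−2.86) = +3.38 V.

+3.38 V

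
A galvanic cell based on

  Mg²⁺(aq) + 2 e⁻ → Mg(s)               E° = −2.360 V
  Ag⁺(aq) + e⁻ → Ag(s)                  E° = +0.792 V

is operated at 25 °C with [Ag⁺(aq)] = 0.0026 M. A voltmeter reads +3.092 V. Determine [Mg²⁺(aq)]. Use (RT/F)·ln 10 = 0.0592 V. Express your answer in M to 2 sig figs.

0.00072 M

With Ag⁺/Ag at the cathode and Mg²⁺/Mg at the anode, E°cell = +0.792 − (−2.360) = +3.152 V (n = 2).
Since E = E° − (0.0592/n)·log Q, log Q = n(E° − E)/0.0592 = 2.027.
The balanced reaction is 2 Ag⁺(aq) + Mg(s) → 2 Ag(s) + Mg²⁺(aq), so Q = [Mg²⁺(aq)] / [Ag⁺(aq)]^2.
Solving for the unknown gives log [Mg²⁺(aq)] = −3.143, so [Mg²⁺(aq)] ≈ 0.00072 M.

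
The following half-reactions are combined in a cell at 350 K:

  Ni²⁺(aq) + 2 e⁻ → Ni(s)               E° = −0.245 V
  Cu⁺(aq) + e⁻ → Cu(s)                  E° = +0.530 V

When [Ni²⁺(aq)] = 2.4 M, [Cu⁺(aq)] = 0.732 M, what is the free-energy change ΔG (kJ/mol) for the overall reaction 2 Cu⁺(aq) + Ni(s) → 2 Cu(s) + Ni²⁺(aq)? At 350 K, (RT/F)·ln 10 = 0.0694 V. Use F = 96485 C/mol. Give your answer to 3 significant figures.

The standard cell potential is +0.530 − (−0.245) = +0.775 V, with n = 2 electrons in the balanced equation.
Q = [Ni²⁺(aq)] / [Cu⁺(aq)]^2 = 4.48, so log Q = 0.651 and E = +0.775 − (0.0694/2)(0.651) = +0.7524 V.
ΔG = −nFE = −(2)(96485)(+0.7524) J/mol = −145 kJ/mol.

−145 kJ/mol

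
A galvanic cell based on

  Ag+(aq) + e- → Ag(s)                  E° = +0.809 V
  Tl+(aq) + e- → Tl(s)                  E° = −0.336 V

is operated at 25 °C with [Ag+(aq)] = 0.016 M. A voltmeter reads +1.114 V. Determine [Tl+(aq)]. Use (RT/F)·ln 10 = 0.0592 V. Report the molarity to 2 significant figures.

The Ag⁺/Ag couple has the larger reduction potential, so it is the cathode: E°cell = +0.809 − (−0.336) = +1.145 V and n = 1.
Since E = E° − (0.0592/n)·log Q, log Q = n(E° − E)/0.0592 = 0.524.
Balancing electrons gives Ag+(aq) + Tl(s) → Ag(s) + Tl+(aq); thus Q = [Tl+(aq)] / [Ag+(aq)].
Substituting the known concentrations and solving, log [Tl+(aq)] = −1.272 and [Tl+(aq)] = 0.053 M.

0.053 M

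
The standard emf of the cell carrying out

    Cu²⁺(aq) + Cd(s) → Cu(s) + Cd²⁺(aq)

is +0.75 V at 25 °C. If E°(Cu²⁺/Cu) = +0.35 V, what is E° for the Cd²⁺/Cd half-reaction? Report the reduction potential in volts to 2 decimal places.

In the reaction as written the Cu²⁺/Cu couple is reduced (cathode) and Cd²⁺/Cd is oxidized (anode), so E°cell = E°(Cu²⁺/Cu) − E°(Cd²⁺/Cd).
E°(Cd²⁺/Cd) = E°(cathode) − E°cell = +0.35 − (+0.75) = −0.40 V.

−0.40 V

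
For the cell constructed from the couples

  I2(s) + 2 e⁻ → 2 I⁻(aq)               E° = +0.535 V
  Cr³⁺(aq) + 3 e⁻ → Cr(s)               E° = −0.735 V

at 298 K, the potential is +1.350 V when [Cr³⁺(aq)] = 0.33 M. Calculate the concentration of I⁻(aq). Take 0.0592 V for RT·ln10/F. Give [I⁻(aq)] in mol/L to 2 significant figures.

I₂/I⁻ is the cathode (higher E°); E°cell = +0.535 − (−0.735) = +1.270 V with n = 6.
Rearranging E = E° − (0.0592/n)·log Q gives log Q = 6(+1.270 − (+1.350))/0.0592 = −8.108.
The balanced reaction is 3 I2(s) + 2 Cr(s) → 6 I⁻(aq) + 2 Cr³⁺(aq), so Q = [I⁻(aq)]^6·[Cr³⁺(aq)]^2.
Solving for the unknown gives log [I⁻(aq)] = −1.191, so [I⁻(aq)] ≈ 0.064 M.

0.064 M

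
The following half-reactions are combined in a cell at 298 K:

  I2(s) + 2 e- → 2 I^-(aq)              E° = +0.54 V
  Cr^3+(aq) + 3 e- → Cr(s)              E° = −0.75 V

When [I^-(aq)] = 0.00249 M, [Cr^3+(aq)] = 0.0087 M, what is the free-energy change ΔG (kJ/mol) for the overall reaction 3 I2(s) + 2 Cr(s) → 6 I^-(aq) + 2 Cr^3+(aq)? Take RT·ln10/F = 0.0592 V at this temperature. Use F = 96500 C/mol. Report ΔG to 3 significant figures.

−860 kJ/mol

E°cell = +0.54 − (−0.75) = +1.29 V; the balanced reaction transfers n = 6 electrons.
Q = [I^-(aq)]^6·[Cr^3+(aq)]^2 = 1.8×10^−20, so log Q = −19.744 and E = +1.29 − (0.0592/6)(−19.744) = +1.4848 V.
Finally ΔG = −nFE = −(6)(96500 C/mol)(+1.4848 V) = −860 kJ/mol.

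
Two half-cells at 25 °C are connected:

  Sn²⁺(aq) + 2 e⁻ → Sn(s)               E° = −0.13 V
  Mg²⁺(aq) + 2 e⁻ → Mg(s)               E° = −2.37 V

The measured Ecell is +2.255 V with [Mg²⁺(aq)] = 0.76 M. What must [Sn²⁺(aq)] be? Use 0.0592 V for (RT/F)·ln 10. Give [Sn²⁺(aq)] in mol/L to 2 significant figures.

The Sn²⁺/Sn couple has the larger reduction potential, so it is the cathode: E°cell = −0.13 − (−2.37) = +2.24 V and n = 2.
Rearranging E = E° − (0.0592/n)·log Q gives log Q = 2(+2.24 − (+2.255))/0.0592 = −0.507.
The balanced reaction is Sn²⁺(aq) + Mg(s) → Sn(s) + Mg²⁺(aq), so Q = [Mg²⁺(aq)] / [Sn²⁺(aq)].
Isolating [Sn²⁺(aq)] in Q = 10^{−0.507} yields log [Sn²⁺(aq)] = 0.388, i.e. 2.4 M.

2.4 M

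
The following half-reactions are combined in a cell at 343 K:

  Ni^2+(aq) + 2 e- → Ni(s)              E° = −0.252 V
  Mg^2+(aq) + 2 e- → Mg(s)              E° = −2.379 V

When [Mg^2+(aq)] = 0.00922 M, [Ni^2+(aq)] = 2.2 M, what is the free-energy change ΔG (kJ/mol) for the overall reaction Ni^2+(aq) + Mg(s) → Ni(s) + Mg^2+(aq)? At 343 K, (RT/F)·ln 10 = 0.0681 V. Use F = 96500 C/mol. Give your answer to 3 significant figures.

−426 kJ/mol

E°cell = −0.252 − (−2.379) = +2.127 V; the balanced reaction transfers n = 2 electrons.
Q = [Mg^2+(aq)] / [Ni^2+(aq)] = 0.00419, so log Q = −2.378 and E = +2.127 − (0.0681/2)(−2.378) = +2.2080 V.
ΔG = −nFE = −(2)(96500)(+2.2080) J/mol = −426 kJ/mol.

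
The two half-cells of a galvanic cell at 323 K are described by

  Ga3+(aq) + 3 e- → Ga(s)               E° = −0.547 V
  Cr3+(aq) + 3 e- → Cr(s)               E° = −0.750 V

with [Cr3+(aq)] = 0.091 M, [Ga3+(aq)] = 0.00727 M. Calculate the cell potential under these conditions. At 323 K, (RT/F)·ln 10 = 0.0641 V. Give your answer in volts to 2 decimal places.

Ga³⁺/Ga is reduced (cathode, E° = −0.547 V) and Cr³⁺/Cr is oxidized (anode).
The standard potential is −0.547 − (−0.750) = +0.203 V and the balanced reaction transfers n = 3 electrons.
The balanced reaction is Ga3+(aq) + Cr(s) → Ga(s) + Cr3+(aq), so Q = [Cr3+(aq)] / [Ga3+(aq)] = 12.5 and log Q = 1.098.
E = E° − (0.0641/n)·log Q = +0.203 − (0.0641/3)(1.098) = +0.18 V.

+0.18 V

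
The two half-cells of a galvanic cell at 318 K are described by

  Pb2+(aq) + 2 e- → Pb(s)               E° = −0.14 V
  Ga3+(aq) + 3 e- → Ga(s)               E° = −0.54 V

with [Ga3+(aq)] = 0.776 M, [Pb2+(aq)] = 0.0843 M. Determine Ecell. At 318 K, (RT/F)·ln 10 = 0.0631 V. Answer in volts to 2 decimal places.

Since E°(Pb²⁺/Pb) > E°(Ga³⁺/Ga), Pb²⁺/Pb serves as the cathode.
E°cell = E°cat − E°an = −0.14 − (−0.54) = +0.40 V; n = 6.
Balancing gives 3 Pb2+(aq) + 2 Ga(s) → 3 Pb(s) + 2 Ga3+(aq); hence Q = [Ga3+(aq)]^2 / [Pb2+(aq)]^3 = 1.01×10^3 (log Q = 3.002).
E = E° − (0.0631/n)·log Q = +0.40 − (0.0631/6)(3.002) = +0.37 V.

+0.37 V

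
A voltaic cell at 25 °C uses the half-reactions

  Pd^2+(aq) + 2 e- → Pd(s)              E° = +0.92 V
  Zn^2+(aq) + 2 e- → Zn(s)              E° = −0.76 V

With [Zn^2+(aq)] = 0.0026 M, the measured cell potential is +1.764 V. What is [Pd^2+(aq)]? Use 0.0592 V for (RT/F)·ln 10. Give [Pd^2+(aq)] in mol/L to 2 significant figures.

Pd²⁺/Pd is the cathode (higher E°); E°cell = +0.92 − (−0.76) = +1.68 V with n = 2.
Since E = E° − (0.0592/n)·log Q, log Q = n(E° − E)/0.0592 = −2.838.
The balanced reaction is Pd^2+(aq) + Zn(s) → Pd(s) + Zn^2+(aq), so Q = [Zn^2+(aq)] / [Pd^2+(aq)].
Isolating [Pd^2+(aq)] in Q = 10^{−2.838} yields log [Pd^2+(aq)] = 0.253, i.e. 1.8 M.

1.8 M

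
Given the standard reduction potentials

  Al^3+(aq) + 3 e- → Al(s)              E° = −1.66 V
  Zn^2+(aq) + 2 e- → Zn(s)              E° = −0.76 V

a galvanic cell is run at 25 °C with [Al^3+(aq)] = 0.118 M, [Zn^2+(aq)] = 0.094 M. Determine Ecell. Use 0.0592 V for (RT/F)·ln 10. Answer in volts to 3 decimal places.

+0.888 V

Since E°(Zn²⁺/Zn) > E°(Al³⁺/Al), Zn²⁺/Zn serves as the cathode.
The standard potential is −0.76 − (−1.66) = +0.90 V and the balanced reaction transfers n = 6 electrons.
For the overall reaction 3 Zn^2+(aq) + 2 Al(s) → 3 Zn(s) + 2 Al^3+(aq), Q = [Al^3+(aq)]^2 / [Zn^2+(aq)]^3 = 16.8, giving log Q = 1.224.
Applying E = E° − (RT ln10/nF)·log Q gives +0.90 − (0.0592/6)(1.224) = +0.888 V.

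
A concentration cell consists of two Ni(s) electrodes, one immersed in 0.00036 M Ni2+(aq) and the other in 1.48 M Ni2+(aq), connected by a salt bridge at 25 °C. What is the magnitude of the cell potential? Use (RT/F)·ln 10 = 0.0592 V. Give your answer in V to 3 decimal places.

0.107 V

For a concentration cell E°cell = 0, since both electrodes use the same couple.
The compartment with the higher Ni2+(aq) concentration (1.48 M) acts as the cathode; ions are reduced there and produced at the dilute (0.00036 M) anode.
With n = 2, Ecell = −(0.0592/2)·log([dilute]/[conc]) = −(0.0592/2)·log(0.00036/1.48) = +0.107 V.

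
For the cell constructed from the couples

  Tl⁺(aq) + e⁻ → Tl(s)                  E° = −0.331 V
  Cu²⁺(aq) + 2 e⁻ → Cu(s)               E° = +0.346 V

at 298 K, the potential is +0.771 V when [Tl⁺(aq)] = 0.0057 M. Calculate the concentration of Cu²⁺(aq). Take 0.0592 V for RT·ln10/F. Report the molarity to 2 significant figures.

0.049 M

With Cu²⁺/Cu at the cathode and Tl⁺/Tl at the anode, E°cell = +0.346 − (−0.331) = +0.677 V (n = 2).
Since E = E° − (0.0592/n)·log Q, log Q = n(E° − E)/0.0592 = −3.176.
For Cu²⁺(aq) + 2 Tl(s) → Cu(s) + 2 Tl⁺(aq), the reaction quotient is Q = [Tl⁺(aq)]^2 / [Cu²⁺(aq)].
Solving for the unknown gives log [Cu²⁺(aq)] = −1.312, so [Cu²⁺(aq)] ≈ 0.049 M.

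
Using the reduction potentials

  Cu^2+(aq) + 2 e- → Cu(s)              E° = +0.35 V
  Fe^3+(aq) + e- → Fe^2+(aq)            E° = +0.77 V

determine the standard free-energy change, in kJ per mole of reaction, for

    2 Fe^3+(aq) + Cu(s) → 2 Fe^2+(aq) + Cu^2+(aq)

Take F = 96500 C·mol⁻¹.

In the reaction as written Fe^3+(aq) is reduced, so the Fe³⁺/Fe²⁺ couple is the cathode and Cu²⁺/Cu is the anode.
E°cell = +0.77 − (+0.35) = +0.42 V; balancing electrons gives n = 2.
ΔG° = −nFE°cell = −(2)(96500)(+0.42) J/mol = −81.1 kJ/mol.

−81.1 kJ/mol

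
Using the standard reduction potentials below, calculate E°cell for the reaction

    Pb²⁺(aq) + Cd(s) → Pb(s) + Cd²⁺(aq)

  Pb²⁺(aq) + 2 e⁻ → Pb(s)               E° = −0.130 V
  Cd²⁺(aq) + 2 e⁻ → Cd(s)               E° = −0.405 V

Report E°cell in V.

+0.275 V

In the reaction as written, Pb²⁺(aq) is reduced (cathode) and Cd²⁺(aq) is produced by oxidation at the anode.
E°cell = E°(cathode) − E°(anode) = −0.130 − (−0.405) = +0.275 V.
The positive value indicates the reaction is spontaneous as written.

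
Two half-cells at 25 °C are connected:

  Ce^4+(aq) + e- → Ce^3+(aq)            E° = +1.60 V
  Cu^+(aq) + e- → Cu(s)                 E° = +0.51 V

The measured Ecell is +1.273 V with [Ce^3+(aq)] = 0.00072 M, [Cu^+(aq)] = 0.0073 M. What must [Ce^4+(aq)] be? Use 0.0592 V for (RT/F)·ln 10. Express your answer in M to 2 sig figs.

0.0065 M

The Ce⁴⁺/Ce³⁺ couple has the larger reduction potential, so it is the cathode: E°cell = +1.60 − (+0.51) = +1.09 V and n = 1.
From the Nernst equation, log Q = n(E° − E)/0.0592 = 1·(+1.09 − (+1.273))/0.0592 = −3.091.
The balanced reaction is Ce^4+(aq) + Cu(s) → Ce^3+(aq) + Cu^+(aq), so Q = ([Ce^3+(aq)]·[Cu^+(aq)]) / [Ce^4+(aq)].
Substituting the known concentrations and solving, log [Ce^4+(aq)] = −2.188 and [Ce^4+(aq)] = 0.0065 M.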